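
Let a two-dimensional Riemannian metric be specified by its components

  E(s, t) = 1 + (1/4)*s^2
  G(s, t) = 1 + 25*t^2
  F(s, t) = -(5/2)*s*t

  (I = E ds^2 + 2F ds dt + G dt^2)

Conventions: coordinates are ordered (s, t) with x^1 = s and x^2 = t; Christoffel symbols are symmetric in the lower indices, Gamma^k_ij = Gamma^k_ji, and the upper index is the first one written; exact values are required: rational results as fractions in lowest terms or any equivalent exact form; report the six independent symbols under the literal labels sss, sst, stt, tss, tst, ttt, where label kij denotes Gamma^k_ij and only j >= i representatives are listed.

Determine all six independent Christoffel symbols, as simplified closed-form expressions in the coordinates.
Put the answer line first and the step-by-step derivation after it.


Answer: Gamma_sss = s/(s^2 + 100*t^2 + 4), Gamma_sst = 0, Gamma_stt = -10*s/(s^2 + 100*t^2 + 4), Gamma_tss = -10*t/(s^2 + 100*t^2 + 4), Gamma_tst = 0, Gamma_ttt = 100*t/(s^2 + 100*t^2 + 4)

E = 1 + (1/4)*s^2; F = -(5/2)*s*t; G = 1 + 25*t^2
Gamma^k_ij = (1/2) g^{kl} (d_i g_jl + d_j g_il - d_l g_ij), with g^inv = (1/(EG-F^2)) [[G, -F], [-F, E]]
first partials: E_s = (1/2)*s, E_t = 0, F_s = -(5/2)*t, F_t = -(5/2)*s, G_s = 0, G_t = 50*t
D = EG - F^2 = 1 + 25*t^2 + (1/4)*s^2
expanded: Gamma^s_ss = (G E_s - 2F F_s + F E_t)/(2D), Gamma^s_st = (G E_t - F G_s)/(2D), Gamma^s_tt = (2G F_t - G G_s - F G_t)/(2D), Gamma^t_ss = (2E F_s - E E_t - F E_s)/(2D), Gamma^t_st = (E G_s - F E_t)/(2D), Gamma^t_tt = (E G_t - 2F F_t + F G_s)/(2D); substitute and cancel common factors


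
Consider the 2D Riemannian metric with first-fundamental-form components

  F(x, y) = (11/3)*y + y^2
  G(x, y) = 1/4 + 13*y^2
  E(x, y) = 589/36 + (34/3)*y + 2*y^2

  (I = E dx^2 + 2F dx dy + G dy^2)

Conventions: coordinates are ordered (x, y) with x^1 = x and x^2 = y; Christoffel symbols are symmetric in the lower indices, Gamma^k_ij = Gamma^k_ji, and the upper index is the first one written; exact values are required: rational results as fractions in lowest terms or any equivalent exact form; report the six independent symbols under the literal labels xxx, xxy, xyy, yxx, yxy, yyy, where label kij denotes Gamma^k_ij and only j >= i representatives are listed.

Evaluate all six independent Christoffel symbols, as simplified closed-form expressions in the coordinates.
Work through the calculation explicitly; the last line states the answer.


E = 589/36 + (34/3)*y + 2*y^2; F = (11/3)*y + y^2; G = 1/4 + 13*y^2
Gamma^k_ij = (1/2) g^{kl} (d_i g_jl + d_j g_il - d_l g_ij), with g^inv = (1/(EG-F^2)) [[G, -F], [-F, E]]
first partials: E_x = 0, E_y = 34/3 + 4*y, F_x = 0, F_y = 11/3 + 2*y, G_x = 0, G_y = 26*y
D = EG - F^2 = 589/144 + (17/6)*y + (799/4)*y^2 + 140*y^3 + 25*y^4
expanded: Gamma^x_xx = (G E_x - 2F F_x + F E_y)/(2D), Gamma^x_xy = (G E_y - F G_x)/(2D), Gamma^x_yy = (2G F_y - G G_x - F G_y)/(2D), Gamma^y_xx = (2E F_x - E E_y - F E_x)/(2D), Gamma^y_xy = (E G_x - F E_y)/(2D), Gamma^y_yy = (E G_y - 2F F_y + F G_x)/(2D); substitute and cancel common factors

Answer: Gamma_xxx = (288*y^3 + 1872*y^2 + 2992*y)/(3600*y^4 + 20160*y^3 + 28764*y^2 + 408*y + 589), Gamma_xxy = (3744*y^3 + 10608*y^2 + 72*y + 204)/(3600*y^4 + 20160*y^3 + 28764*y^2 + 408*y + 589), Gamma_xyy = (1872*y^3 + 72*y + 132)/(3600*y^4 + 20160*y^3 + 28764*y^2 + 408*y + 589), Gamma_yxx = (-1728*y^3 - 14688*y^2 - 41880*y - 40052)/(10800*y^4 + 60480*y^3 + 86292*y^2 + 1224*y + 1767), Gamma_yxy = (-288*y^3 - 1872*y^2 - 2992*y)/(3600*y^4 + 20160*y^3 + 28764*y^2 + 408*y + 589), Gamma_yyy = (3456*y^3 + 19632*y^2 + 28692*y)/(3600*y^4 + 20160*y^3 + 28764*y^2 + 408*y + 589)


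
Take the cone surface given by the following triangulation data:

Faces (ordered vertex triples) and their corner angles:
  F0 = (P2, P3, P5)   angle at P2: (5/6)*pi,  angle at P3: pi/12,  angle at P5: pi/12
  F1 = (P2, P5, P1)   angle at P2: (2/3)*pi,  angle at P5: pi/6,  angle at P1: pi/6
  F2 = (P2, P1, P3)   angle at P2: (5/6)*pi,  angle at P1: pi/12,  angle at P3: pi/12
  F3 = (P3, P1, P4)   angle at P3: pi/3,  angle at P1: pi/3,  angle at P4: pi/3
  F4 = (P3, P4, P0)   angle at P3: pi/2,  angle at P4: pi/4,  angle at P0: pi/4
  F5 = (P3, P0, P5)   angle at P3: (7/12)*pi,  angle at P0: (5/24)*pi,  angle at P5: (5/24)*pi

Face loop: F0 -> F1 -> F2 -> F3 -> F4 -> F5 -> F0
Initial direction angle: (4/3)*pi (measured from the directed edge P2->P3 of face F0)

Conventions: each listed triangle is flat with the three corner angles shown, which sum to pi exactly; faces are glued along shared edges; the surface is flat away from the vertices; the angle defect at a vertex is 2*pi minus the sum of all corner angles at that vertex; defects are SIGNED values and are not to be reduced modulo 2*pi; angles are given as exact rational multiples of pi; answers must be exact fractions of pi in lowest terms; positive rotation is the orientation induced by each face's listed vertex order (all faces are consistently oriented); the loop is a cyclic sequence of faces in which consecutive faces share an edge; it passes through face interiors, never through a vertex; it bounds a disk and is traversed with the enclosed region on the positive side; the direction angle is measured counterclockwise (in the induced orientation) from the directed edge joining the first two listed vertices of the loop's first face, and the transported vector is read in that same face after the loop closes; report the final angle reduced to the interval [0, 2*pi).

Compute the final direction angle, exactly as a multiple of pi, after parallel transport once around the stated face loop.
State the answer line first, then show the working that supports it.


Answer: final direction angle = (17/12)*pi

enclosed vertex P2: corner angles sum to (7/3)*pi, defect = 2*pi - (7/3)*pi = -pi/3
enclosed vertex P3: corner angles sum to (19/12)*pi, defect = 2*pi - (19/12)*pi = (5/12)*pi
final direction = starting direction + enclosed defect total, reduced mod 2*pi (induced orientation)
final angle = (4/3)*pi + pi/12 = (17/12)*pi (mod 2*pi)


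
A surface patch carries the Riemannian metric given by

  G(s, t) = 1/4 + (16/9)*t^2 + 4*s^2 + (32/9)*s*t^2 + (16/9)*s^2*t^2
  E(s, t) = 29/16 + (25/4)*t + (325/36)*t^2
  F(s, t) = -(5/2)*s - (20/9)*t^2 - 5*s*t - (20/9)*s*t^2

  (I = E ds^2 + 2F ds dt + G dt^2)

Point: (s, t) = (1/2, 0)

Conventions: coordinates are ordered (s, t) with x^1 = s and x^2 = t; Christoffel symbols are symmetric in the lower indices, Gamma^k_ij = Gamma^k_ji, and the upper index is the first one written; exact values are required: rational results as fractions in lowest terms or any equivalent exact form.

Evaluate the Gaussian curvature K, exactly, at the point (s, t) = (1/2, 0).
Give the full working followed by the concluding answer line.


E = 29/16, F = -5/4, G = 5/4, EG - F^2 = 45/64 at the point
E_s = 0, E_t = 25/4, F_s = -5/2, F_t = -5/2, G_s = 4, G_t = 0
E_tt = 325/18, F_st = -5, G_ss = 8
By Brioschi, K is (det M1 - det M2) divided by (EG - F^2) squared.
M1 = [[-E_tt/2 + F_st - G_ss/2, E_s/2, F_s - E_t/2], [F_t - G_s/2, E, F], [G_t/2, F, G]] = [[-649/36, 0, -45/8], [-9/2, 29/16, -5/4], [0, -5/4, 5/4]]; det M1 = -11345/256
M2 = [[0, E_t/2, G_s/2], [E_t/2, E, F], [G_s/2, F, G]] = [[0, 25/8, 2], [25/8, 29/16, -5/4], [2, -5/4, 5/4]]; det M2 = -8981/256
det M1 - det M2 = -591/64; K = -591/64 / (45/64)^2 = -12608/675

Answer: K = -12608/675


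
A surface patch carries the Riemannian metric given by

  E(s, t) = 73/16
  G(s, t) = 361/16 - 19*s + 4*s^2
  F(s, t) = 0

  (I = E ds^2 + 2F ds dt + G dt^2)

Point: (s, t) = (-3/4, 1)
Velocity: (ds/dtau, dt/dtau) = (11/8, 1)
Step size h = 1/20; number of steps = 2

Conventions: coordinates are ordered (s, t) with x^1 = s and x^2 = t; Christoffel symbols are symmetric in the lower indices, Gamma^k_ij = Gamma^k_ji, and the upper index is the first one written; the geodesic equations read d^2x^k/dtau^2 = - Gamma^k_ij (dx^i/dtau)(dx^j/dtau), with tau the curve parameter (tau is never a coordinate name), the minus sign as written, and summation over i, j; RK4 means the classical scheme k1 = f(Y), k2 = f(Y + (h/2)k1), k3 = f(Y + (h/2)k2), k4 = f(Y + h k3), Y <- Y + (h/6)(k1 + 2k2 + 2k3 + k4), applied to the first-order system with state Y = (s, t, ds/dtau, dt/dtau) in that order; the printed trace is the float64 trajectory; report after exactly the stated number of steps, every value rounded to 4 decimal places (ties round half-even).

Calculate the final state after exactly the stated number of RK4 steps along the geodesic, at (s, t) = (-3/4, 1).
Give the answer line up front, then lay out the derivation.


Answer: s = -0.6268, t = 1.1043, ds/dtau = 1.0832, dt/dtau = 1.0838

f(Y) = (ds/dtau, dt/dtau, -Gamma^s_ij Y'^i Y'^j, -Gamma^t_ij Y'^i Y'^j) with the Gammas evaluated at the stage position; h = 0.050000; intermediate values shown to 6 dp
step 0: s = -0.7500, t = 1.0000, ds/dtau = 1.3750, dt/dtau = 1.0000
step 1:
  k1: at (s, t) = (-0.750000, 1.000000), (ds/dtau, dt/dtau) = (1.375000, 1.000000); Gamma_sss = 0.000000, Gamma_sst = 0.000000, Gamma_stt = 2.739726, Gamma_tss = 0.000000, Gamma_tst = -0.320000, Gamma_ttt = 0.000000; k1 = (1.375000, 1.000000, -2.739726, 0.880000)
  k2: at (s, t) = (-0.715625, 1.025000), (ds/dtau, dt/dtau) = (1.306507, 1.022000); Gamma_sss = 0.000000, Gamma_sst = 0.000000, Gamma_stt = 2.709589, Gamma_tss = 0.000000, Gamma_tst = -0.323559, Gamma_ttt = 0.000000; k2 = (1.306507, 1.022000, -2.830122, 0.864065)
  k3: at (s, t) = (-0.717337, 1.025550), (ds/dtau, dt/dtau) = (1.304247, 1.021602); Gamma_sss = 0.000000, Gamma_sst = 0.000000, Gamma_stt = 2.711090, Gamma_tss = 0.000000, Gamma_tst = -0.323380, Gamma_ttt = 0.000000; k3 = (1.304247, 1.021602, -2.829483, 0.861756)
  k4: at (s, t) = (-0.684788, 1.051080), (ds/dtau, dt/dtau) = (1.233526, 1.043088); Gamma_sss = 0.000000, Gamma_sst = 0.000000, Gamma_stt = 2.682554, Gamma_tss = 0.000000, Gamma_tst = -0.326820, Gamma_ttt = 0.000000; k4 = (1.233526, 1.043088, -2.918705, 0.841023)
  Y <- Y + (h/6)(k1 + 2k2 + 2k3 + k4): s = -0.6847, t = 1.0511, ds/dtau = 1.2335, dt/dtau = 1.0431
step 2:
  k1: at (s, t) = (-0.684750, 1.051086), (ds/dtau, dt/dtau) = (1.233520, 1.043106); Gamma_sss = 0.000000, Gamma_sst = 0.000000, Gamma_stt = 2.682520, Gamma_tss = 0.000000, Gamma_tst = -0.326824, Gamma_ttt = 0.000000; k1 = (1.233520, 1.043106, -2.918768, 0.841043)
  k2: at (s, t) = (-0.653912, 1.077163), (ds/dtau, dt/dtau) = (1.160550, 1.064132); Gamma_sss = 0.000000, Gamma_sst = 0.000000, Gamma_stt = 2.655484, Gamma_tss = 0.000000, Gamma_tst = -0.330152, Gamma_ttt = 0.000000; k2 = (1.160550, 1.064132, -3.007007, 0.815460)
  k3: at (s, t) = (-0.655736, 1.077689), (ds/dtau, dt/dtau) = (1.158344, 1.063492); Gamma_sss = 0.000000, Gamma_sst = 0.000000, Gamma_stt = 2.657084, Gamma_tss = 0.000000, Gamma_tst = -0.329953, Gamma_ttt = 0.000000; k3 = (1.158344, 1.063492, -3.005202, 0.812931)
  k4: at (s, t) = (-0.626832, 1.104260), (ds/dtau, dt/dtau) = (1.083260, 1.083752); Gamma_sss = 0.000000, Gamma_sst = 0.000000, Gamma_stt = 2.631744, Gamma_tss = 0.000000, Gamma_tst = -0.333130, Gamma_ttt = 0.000000; k4 = (1.083260, 1.083752, -3.091032, 0.782179)
  Y <- Y + (h/6)(k1 + 2k2 + 2k3 + k4): s = -0.6268, t = 1.1043, ds/dtau = 1.0832, dt/dtau = 1.0838


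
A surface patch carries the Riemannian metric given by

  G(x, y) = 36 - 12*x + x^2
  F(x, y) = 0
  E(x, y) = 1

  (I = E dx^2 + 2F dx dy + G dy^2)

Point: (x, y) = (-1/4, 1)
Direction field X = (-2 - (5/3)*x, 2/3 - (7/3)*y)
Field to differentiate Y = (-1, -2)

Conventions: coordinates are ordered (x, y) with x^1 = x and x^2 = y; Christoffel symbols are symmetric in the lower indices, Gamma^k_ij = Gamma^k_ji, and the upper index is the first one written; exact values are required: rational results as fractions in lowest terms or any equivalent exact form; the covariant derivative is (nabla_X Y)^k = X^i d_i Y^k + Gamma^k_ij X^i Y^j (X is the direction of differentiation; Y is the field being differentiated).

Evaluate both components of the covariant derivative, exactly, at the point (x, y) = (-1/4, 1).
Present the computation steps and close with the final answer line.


E = 1, F = 0, G = 625/16 at the point
E_x = 0, E_y = 0, F_x = 0, F_y = 0, G_x = -25/2, G_y = 0
EG - F^2 = 625/16;  g^inv = (16/625) * [[625/16, 0], [0, 1]]
first-kind symbols [ij,l] = (1/2)(d_i g_jl + d_j g_il - d_l g_ij): [xx,x] = E_x/2 = 0, [xx,y] = F_x - E_y/2 = 0, [xy,x] = E_y/2 = 0, [xy,y] = G_x/2 = -25/4, [yy,x] = F_y - G_x/2 = 25/4, [yy,y] = G_y/2 = 0
Gamma^x_ij = (G*[ij,x] - F*[ij,y])/(EG - F^2), Gamma^y_ij = (E*[ij,y] - F*[ij,x])/(EG - F^2)
Gamma_xxx = 0, Gamma_xxy = 0, Gamma_xyy = 25/4, Gamma_yxx = 0, Gamma_yxy = -4/25, Gamma_yyy = 0
X = (-19/12, -5/3), Y = (-1, -2) at the point

Answer: (nabla_X Y)^x = 125/6, (nabla_X Y)^y = -58/75


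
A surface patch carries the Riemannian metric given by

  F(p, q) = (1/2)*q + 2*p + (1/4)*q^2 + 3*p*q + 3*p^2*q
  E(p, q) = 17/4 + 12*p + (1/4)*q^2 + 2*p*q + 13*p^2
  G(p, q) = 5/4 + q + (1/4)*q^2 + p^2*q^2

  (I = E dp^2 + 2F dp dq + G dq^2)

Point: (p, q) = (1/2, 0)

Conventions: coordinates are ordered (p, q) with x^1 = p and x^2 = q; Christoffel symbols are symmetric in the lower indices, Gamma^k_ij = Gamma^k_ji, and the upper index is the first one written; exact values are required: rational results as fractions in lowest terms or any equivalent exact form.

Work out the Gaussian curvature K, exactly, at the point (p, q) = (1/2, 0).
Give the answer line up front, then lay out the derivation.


Answer: K = 3128/16129

E = 27/2, F = 1, G = 5/4, EG - F^2 = 127/8 at the point
E_p = 25, E_q = 1, F_p = 2, F_q = 11/4, G_p = 0, G_q = 1
E_qq = 1/2, F_pq = 6, G_pp = 0
Brioschi: K = (det M1 - det M2) / (EG - F^2)^2 with the standard first/second-derivative matrices M1, M2.
M1 = [[-E_qq/2 + F_pq - G_pp/2, E_p/2, F_p - E_q/2], [F_q - G_p/2, E, F], [G_q/2, F, G]] = [[23/4, 25/2, 3/2], [11/4, 27/2, 1], [1/2, 1, 5/4]]; det M1 = 777/16
M2 = [[0, E_q/2, G_p/2], [E_q/2, E, F], [G_p/2, F, G]] = [[0, 1/2, 0], [1/2, 27/2, 1], [0, 1, 5/4]]; det M2 = -5/16
det M1 - det M2 = 391/8; K = 391/8 / (127/8)^2 = 3128/16129


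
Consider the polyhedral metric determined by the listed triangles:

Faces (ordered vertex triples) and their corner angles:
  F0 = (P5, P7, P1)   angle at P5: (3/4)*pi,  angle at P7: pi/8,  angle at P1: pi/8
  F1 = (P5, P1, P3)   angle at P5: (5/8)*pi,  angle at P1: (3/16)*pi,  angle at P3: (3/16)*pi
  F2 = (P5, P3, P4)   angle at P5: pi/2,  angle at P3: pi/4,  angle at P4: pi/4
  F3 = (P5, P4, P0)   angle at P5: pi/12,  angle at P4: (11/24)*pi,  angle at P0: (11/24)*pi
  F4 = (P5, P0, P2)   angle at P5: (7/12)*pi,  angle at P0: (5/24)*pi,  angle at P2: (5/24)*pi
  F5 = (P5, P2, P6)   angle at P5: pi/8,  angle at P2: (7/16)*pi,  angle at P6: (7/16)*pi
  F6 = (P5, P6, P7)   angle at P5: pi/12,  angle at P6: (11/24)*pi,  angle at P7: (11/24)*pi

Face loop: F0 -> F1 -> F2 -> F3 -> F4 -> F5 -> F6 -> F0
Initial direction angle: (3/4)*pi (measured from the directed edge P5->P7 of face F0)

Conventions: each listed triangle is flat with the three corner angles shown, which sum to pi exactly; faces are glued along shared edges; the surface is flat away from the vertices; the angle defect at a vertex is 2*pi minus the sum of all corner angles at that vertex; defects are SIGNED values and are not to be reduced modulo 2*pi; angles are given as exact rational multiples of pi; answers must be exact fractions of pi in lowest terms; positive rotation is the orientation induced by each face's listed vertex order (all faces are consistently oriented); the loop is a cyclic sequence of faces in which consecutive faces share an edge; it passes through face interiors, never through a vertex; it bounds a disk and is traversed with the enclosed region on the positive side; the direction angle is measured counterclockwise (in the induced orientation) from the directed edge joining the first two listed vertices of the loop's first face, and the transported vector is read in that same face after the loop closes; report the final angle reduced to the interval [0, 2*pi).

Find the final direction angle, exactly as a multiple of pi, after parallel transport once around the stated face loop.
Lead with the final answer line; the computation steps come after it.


Answer: final direction angle = 0

enclosed vertex P5: corner angles sum to (11/4)*pi, defect = 2*pi - (11/4)*pi = (-3/4)*pi
holonomy = initial angle + sum of enclosed defects (mod 2*pi), positive in the induced orientation
final angle = (3/4)*pi - (3/4)*pi = 0 (mod 2*pi)


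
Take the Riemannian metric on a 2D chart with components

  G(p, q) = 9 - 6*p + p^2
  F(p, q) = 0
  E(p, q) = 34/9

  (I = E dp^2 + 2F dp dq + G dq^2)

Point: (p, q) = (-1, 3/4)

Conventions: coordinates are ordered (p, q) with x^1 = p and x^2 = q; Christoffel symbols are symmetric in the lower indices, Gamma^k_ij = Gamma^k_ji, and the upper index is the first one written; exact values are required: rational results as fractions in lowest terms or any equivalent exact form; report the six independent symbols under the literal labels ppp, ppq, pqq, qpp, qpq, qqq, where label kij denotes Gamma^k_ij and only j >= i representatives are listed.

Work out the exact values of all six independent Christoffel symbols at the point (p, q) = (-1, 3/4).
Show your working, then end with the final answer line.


E = 34/9, F = 0, G = 16 at the point
E_p = 0, E_q = 0, F_p = 0, F_q = 0, G_p = -8, G_q = 0
EG - F^2 = 544/9;  g^inv = (9/544) * [[16, 0], [0, 34/9]]
first-kind symbols [ij,l] = (1/2)(d_i g_jl + d_j g_il - d_l g_ij): [pp,p] = E_p/2 = 0, [pp,q] = F_p - E_q/2 = 0, [pq,p] = E_q/2 = 0, [pq,q] = G_p/2 = -4, [qq,p] = F_q - G_p/2 = 4, [qq,q] = G_q/2 = 0
Gamma^p_ij = (G*[ij,p] - F*[ij,q])/(EG - F^2), Gamma^q_ij = (E*[ij,q] - F*[ij,p])/(EG - F^2)

Answer: Gamma_ppp = 0, Gamma_ppq = 0, Gamma_pqq = 18/17, Gamma_qpp = 0, Gamma_qpq = -1/4, Gamma_qqq = 0


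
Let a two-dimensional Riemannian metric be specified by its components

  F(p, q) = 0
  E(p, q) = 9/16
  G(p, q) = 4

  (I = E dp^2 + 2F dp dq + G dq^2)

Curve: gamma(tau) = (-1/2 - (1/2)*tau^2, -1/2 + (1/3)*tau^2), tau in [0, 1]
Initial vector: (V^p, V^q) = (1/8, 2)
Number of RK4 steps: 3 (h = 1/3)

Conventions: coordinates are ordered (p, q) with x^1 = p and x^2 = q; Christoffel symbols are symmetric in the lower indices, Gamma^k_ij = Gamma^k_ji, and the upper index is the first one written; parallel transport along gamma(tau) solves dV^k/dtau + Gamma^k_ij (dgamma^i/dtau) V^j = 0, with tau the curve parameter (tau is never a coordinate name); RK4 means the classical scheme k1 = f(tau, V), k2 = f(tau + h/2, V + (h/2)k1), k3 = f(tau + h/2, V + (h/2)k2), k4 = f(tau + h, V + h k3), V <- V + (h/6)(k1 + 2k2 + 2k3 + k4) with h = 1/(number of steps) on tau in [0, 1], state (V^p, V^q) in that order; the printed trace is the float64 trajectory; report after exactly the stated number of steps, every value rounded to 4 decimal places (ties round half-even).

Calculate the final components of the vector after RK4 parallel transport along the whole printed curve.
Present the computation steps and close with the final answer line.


gamma'(tau) = (-tau, (2/3)*tau); f(tau, V)^k = -Gamma^k_ij(gamma(tau)) gamma'^i(tau) V^j; h = 1/3; intermediate values shown to 6 dp
curve data and Christoffel symbols at the stage parameters:
  tau = 0.000000: gamma = (-0.500000, -0.500000), gamma' = (0.000000, 0.000000); Gamma_ppp = 0.000000, Gamma_ppq = 0.000000, Gamma_pqq = 0.000000, Gamma_qpp = 0.000000, Gamma_qpq = 0.000000, Gamma_qqq = 0.000000
  tau = 0.166667: gamma = (-0.513889, -0.490741), gamma' = (-0.166667, 0.111111); Gamma_ppp = 0.000000, Gamma_ppq = 0.000000, Gamma_pqq = 0.000000, Gamma_qpp = 0.000000, Gamma_qpq = 0.000000, Gamma_qqq = 0.000000
  tau = 0.333333: gamma = (-0.555556, -0.462963), gamma' = (-0.333333, 0.222222); Gamma_ppp = 0.000000, Gamma_ppq = 0.000000, Gamma_pqq = 0.000000, Gamma_qpp = 0.000000, Gamma_qpq = 0.000000, Gamma_qqq = 0.000000
  tau = 0.500000: gamma = (-0.625000, -0.416667), gamma' = (-0.500000, 0.333333); Gamma_ppp = 0.000000, Gamma_ppq = 0.000000, Gamma_pqq = 0.000000, Gamma_qpp = 0.000000, Gamma_qpq = 0.000000, Gamma_qqq = 0.000000
  tau = 0.666667: gamma = (-0.722222, -0.351852), gamma' = (-0.666667, 0.444444); Gamma_ppp = 0.000000, Gamma_ppq = 0.000000, Gamma_pqq = 0.000000, Gamma_qpp = 0.000000, Gamma_qpq = 0.000000, Gamma_qqq = 0.000000
  tau = 0.833333: gamma = (-0.847222, -0.268519), gamma' = (-0.833333, 0.555556); Gamma_ppp = 0.000000, Gamma_ppq = 0.000000, Gamma_pqq = 0.000000, Gamma_qpp = 0.000000, Gamma_qpq = 0.000000, Gamma_qqq = 0.000000
  tau = 1.000000: gamma = (-1.000000, -0.166667), gamma' = (-1.000000, 0.666667); Gamma_ppp = 0.000000, Gamma_ppq = 0.000000, Gamma_pqq = 0.000000, Gamma_qpp = 0.000000, Gamma_qpq = 0.000000, Gamma_qqq = 0.000000
step 0: V^p = 0.1250, V^q = 2.0000
step 1: k1 = (0.000000, 0.000000), k2 = (0.000000, 0.000000), k3 = (0.000000, 0.000000), k4 = (0.000000, 0.000000); V <- V + (h/6)(k1 + 2k2 + 2k3 + k4): V^p = 0.1250, V^q = 2.0000
step 2: k1 = (0.000000, 0.000000), k2 = (0.000000, 0.000000), k3 = (0.000000, 0.000000), k4 = (0.000000, 0.000000); V <- V + (h/6)(k1 + 2k2 + 2k3 + k4): V^p = 0.1250, V^q = 2.0000
step 3: k1 = (0.000000, 0.000000), k2 = (0.000000, 0.000000), k3 = (0.000000, 0.000000), k4 = (0.000000, 0.000000); V <- V + (h/6)(k1 + 2k2 + 2k3 + k4): V^p = 0.1250, V^q = 2.0000

Answer: V^p = 0.1250, V^q = 2.0000


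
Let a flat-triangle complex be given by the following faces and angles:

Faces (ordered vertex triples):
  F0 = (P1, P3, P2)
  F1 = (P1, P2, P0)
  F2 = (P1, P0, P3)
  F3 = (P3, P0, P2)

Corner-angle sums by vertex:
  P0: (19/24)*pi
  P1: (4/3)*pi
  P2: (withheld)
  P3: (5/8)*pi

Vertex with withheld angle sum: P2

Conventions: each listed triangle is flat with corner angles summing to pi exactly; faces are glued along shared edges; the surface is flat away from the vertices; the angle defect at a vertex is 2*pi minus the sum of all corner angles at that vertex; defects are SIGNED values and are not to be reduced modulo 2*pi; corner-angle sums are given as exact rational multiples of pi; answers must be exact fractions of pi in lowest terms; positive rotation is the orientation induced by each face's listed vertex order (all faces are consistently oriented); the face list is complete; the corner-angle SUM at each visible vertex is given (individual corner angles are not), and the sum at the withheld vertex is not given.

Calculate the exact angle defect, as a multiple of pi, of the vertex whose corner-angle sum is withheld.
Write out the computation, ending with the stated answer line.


V = 4, E = 6, F = 4; chi = V - E + F = 2
Gauss-Bonnet: total defect = 2*pi*chi = 4*pi; visible defects sum to (13/4)*pi

Answer: defect(P2) = (3/4)*pi


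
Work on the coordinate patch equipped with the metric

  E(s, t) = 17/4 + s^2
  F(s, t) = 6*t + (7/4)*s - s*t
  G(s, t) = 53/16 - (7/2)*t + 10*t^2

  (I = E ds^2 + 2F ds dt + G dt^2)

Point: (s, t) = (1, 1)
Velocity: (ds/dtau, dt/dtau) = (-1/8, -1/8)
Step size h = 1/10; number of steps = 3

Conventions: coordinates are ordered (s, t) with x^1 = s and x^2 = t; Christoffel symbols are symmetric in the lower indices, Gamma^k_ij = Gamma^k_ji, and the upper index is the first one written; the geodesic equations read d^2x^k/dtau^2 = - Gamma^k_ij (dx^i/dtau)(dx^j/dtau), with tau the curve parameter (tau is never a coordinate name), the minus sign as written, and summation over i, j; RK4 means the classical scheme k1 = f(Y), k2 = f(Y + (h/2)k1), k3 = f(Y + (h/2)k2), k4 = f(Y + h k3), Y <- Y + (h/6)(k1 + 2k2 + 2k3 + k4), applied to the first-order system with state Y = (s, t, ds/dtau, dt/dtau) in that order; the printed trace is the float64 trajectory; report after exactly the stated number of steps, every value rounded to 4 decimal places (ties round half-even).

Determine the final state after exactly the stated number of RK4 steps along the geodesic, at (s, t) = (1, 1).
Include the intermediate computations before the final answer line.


f(Y) = (ds/dtau, dt/dtau, -Gamma^s_ij Y'^i Y'^j, -Gamma^t_ij Y'^i Y'^j) with the Gammas evaluated at the stage position; h = 0.100000; intermediate values shown to 6 dp
step 0: s = 1.0000, t = 1.0000, ds/dtau = -0.1250, dt/dtau = -0.1250
step 1:
  k1: at (s, t) = (1.000000, 1.000000), (ds/dtau, dt/dtau) = (-0.125000, -0.125000); Gamma_sss = 0.797900, Gamma_sst = 0.000000, Gamma_stt = -1.112861, Gamma_tss = -0.472441, Gamma_tst = 0.000000, Gamma_ttt = 1.606299; k1 = (-0.125000, -0.125000, 0.004921, -0.017717)
  k2: at (s, t) = (0.993750, 0.993750), (ds/dtau, dt/dtau) = (-0.124754, -0.125886); Gamma_sss = 0.791322, Gamma_sst = 0.000000, Gamma_stt = -1.101155, Gamma_tss = -0.469291, Gamma_tst = 0.000000, Gamma_ttt = 1.604640; k2 = (-0.124754, -0.125886, 0.005134, -0.018125)
  k3: at (s, t) = (0.993762, 0.993706), (ds/dtau, dt/dtau) = (-0.124743, -0.125906); Gamma_sss = 0.791291, Gamma_sst = 0.000000, Gamma_stt = -1.101123, Gamma_tss = -0.469283, Gamma_tst = 0.000000, Gamma_ttt = 1.604668; k3 = (-0.124743, -0.125906, 0.005142, -0.018135)
  k4: at (s, t) = (0.987526, 0.987409), (ds/dtau, dt/dtau) = (-0.124486, -0.126814); Gamma_sss = 0.783902, Gamma_sst = 0.000000, Gamma_stt = -1.087720, Gamma_tss = -0.465520, Gamma_tst = 0.000000, Gamma_ttt = 1.601794; k4 = (-0.124486, -0.126814, 0.005344, -0.018546)
  Y <- Y + (h/6)(k1 + 2k2 + 2k3 + k4): s = 0.9875, t = 0.9874, ds/dtau = -0.1245, dt/dtau = -0.1268
step 2:
  k1: at (s, t) = (0.987525, 0.987410), (ds/dtau, dt/dtau) = (-0.124486, -0.126813); Gamma_sss = 0.783902, Gamma_sst = 0.000000, Gamma_stt = -1.087720, Gamma_tss = -0.465520, Gamma_tst = 0.000000, Gamma_ttt = 1.601794; k1 = (-0.124486, -0.126813, 0.005344, -0.018545)
  k2: at (s, t) = (0.981301, 0.981069), (ds/dtau, dt/dtau) = (-0.124219, -0.127740); Gamma_sss = 0.775655, Gamma_sst = 0.000000, Gamma_stt = -1.072509, Gamma_tss = -0.461100, Gamma_tst = 0.000000, Gamma_ttt = 1.597604; k2 = (-0.124219, -0.127740, 0.005532, -0.018954)
  k3: at (s, t) = (0.981314, 0.981023), (ds/dtau, dt/dtau) = (-0.124210, -0.127761); Gamma_sss = 0.775617, Gamma_sst = 0.000000, Gamma_stt = -1.072463, Gamma_tss = -0.461087, Gamma_tst = 0.000000, Gamma_ttt = 1.597623; k3 = (-0.124210, -0.127761, 0.005539, -0.018964)
  k4: at (s, t) = (0.975104, 0.974634), (ds/dtau, dt/dtau) = (-0.123932, -0.128709); Gamma_sss = 0.766455, Gamma_sst = 0.000000, Gamma_stt = -1.055310, Gamma_tss = -0.455960, Gamma_tst = 0.000000, Gamma_ttt = 1.592004; k4 = (-0.123932, -0.128709, 0.005710, -0.019370)
  Y <- Y + (h/6)(k1 + 2k2 + 2k3 + k4): s = 0.9751, t = 0.9746, ds/dtau = -0.1239, dt/dtau = -0.1287
step 3:
  k1: at (s, t) = (0.975104, 0.974635), (ds/dtau, dt/dtau) = (-0.123933, -0.128709); Gamma_sss = 0.766455, Gamma_sst = 0.000000, Gamma_stt = -1.055311, Gamma_tss = -0.455960, Gamma_tst = 0.000000, Gamma_ttt = 1.592004; k1 = (-0.123933, -0.128709, 0.005710, -0.019370)
  k2: at (s, t) = (0.968907, 0.968199), (ds/dtau, dt/dtau) = (-0.123648, -0.129677); Gamma_sss = 0.756329, Gamma_sst = 0.000000, Gamma_stt = -1.036097, Gamma_tss = -0.450077, Gamma_tst = 0.000000, Gamma_ttt = 1.584844; k2 = (-0.123648, -0.129677, 0.005860, -0.019770)
  k3: at (s, t) = (0.968922, 0.968151), (ds/dtau, dt/dtau) = (-0.123640, -0.129697); Gamma_sss = 0.756283, Gamma_sst = 0.000000, Gamma_stt = -1.036033, Gamma_tss = -0.450058, Gamma_tst = 0.000000, Gamma_ttt = 1.584852; k3 = (-0.123640, -0.129697, 0.005866, -0.019779)
  k4: at (s, t) = (0.962740, 0.961665), (ds/dtau, dt/dtau) = (-0.123346, -0.130687); Gamma_sss = 0.745131, Gamma_sst = 0.000000, Gamma_stt = -1.014614, Gamma_tss = -0.443365, Gamma_tst = 0.000000, Gamma_ttt = 1.576024; k4 = (-0.123346, -0.130687, 0.005992, -0.020171)
  Y <- Y + (h/6)(k1 + 2k2 + 2k3 + k4): s = 0.9627, t = 0.9617, ds/dtau = -0.1233, dt/dtau = -0.1307

Answer: s = 0.9627, t = 0.9617, ds/dtau = -0.1233, dt/dtau = -0.1307


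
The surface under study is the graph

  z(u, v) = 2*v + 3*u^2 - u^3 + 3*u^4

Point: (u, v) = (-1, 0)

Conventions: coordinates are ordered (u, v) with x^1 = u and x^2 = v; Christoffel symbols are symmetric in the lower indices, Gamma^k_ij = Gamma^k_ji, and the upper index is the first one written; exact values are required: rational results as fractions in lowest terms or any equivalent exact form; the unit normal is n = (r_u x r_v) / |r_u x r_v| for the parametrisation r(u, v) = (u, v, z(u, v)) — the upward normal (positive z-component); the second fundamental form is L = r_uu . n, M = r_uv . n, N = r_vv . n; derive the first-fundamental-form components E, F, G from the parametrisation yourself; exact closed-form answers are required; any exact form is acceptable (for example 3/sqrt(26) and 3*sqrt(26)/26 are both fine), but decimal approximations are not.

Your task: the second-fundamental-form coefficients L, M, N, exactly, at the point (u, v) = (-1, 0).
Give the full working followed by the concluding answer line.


z_u = -21, z_v = 2, z_uu = 48, z_uv = 0, z_vv = 0
E = 442, F = -42, G = 5; answer radicand W^2 = 446
unnormalised second-form numerators: l = 48, m = 0, n = 0; L = l/sqrt(446), and similarly M = m/sqrt(W^2), N = n/sqrt(W^2)

Answer: L = 24*sqrt(446)/223, M = 0, N = 0


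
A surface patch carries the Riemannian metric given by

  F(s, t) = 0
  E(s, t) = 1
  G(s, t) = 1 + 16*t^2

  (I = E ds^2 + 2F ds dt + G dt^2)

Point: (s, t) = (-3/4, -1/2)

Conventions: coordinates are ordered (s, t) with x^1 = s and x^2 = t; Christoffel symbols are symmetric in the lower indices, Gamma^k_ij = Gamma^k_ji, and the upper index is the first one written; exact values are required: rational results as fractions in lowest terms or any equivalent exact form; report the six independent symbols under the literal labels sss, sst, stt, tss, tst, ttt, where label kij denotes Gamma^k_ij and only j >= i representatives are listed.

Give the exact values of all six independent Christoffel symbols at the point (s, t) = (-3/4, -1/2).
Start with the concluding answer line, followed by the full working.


Answer: Gamma_sss = 0, Gamma_sst = 0, Gamma_stt = 0, Gamma_tss = 0, Gamma_tst = 0, Gamma_ttt = -8/5

E = 1, F = 0, G = 5 at the point
E_s = 0, E_t = 0, F_s = 0, F_t = 0, G_s = 0, G_t = -16
EG - F^2 = 5;  g^inv = (1/5) * [[5, 0], [0, 1]]
first-kind symbols [ij,l] = (1/2)(d_i g_jl + d_j g_il - d_l g_ij): [ss,s] = E_s/2 = 0, [ss,t] = F_s - E_t/2 = 0, [st,s] = E_t/2 = 0, [st,t] = G_s/2 = 0, [tt,s] = F_t - G_s/2 = 0, [tt,t] = G_t/2 = -8
Gamma^s_ij = (G*[ij,s] - F*[ij,t])/(EG - F^2), Gamma^t_ij = (E*[ij,t] - F*[ij,s])/(EG - F^2)


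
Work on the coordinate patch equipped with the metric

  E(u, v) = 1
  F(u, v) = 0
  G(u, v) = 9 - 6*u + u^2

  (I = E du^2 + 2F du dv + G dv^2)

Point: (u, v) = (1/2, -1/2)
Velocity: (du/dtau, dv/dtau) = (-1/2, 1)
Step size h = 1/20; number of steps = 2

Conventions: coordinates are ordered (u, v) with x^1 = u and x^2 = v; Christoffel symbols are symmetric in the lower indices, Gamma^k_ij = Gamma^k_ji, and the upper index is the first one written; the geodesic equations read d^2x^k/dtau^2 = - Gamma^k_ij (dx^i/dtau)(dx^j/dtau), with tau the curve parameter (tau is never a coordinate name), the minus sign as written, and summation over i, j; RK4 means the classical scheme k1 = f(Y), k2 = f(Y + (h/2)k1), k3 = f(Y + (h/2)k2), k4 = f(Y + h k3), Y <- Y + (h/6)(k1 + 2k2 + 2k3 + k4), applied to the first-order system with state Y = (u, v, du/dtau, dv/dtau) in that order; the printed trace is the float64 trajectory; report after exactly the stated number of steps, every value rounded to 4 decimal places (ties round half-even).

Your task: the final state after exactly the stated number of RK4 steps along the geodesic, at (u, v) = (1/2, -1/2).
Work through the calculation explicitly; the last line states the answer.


f(Y) = (du/dtau, dv/dtau, -Gamma^u_ij Y'^i Y'^j, -Gamma^v_ij Y'^i Y'^j) with the Gammas evaluated at the stage position; h = 0.050000; intermediate values shown to 6 dp
step 0: u = 0.5000, v = -0.5000, du/dtau = -0.5000, dv/dtau = 1.0000
step 1:
  k1: at (u, v) = (0.500000, -0.500000), (du/dtau, dv/dtau) = (-0.500000, 1.000000); Gamma_uuu = 0.000000, Gamma_uuv = 0.000000, Gamma_uvv = 2.500000, Gamma_vuu = 0.000000, Gamma_vuv = -0.400000, Gamma_vvv = 0.000000; k1 = (-0.500000, 1.000000, -2.500000, -0.400000)
  k2: at (u, v) = (0.487500, -0.475000), (du/dtau, dv/dtau) = (-0.562500, 0.990000); Gamma_uuu = 0.000000, Gamma_uuv = 0.000000, Gamma_uvv = 2.512500, Gamma_vuu = 0.000000, Gamma_vuv = -0.398010, Gamma_vvv = 0.000000; k2 = (-0.562500, 0.990000, -2.462501, -0.443284)
  k3: at (u, v) = (0.485938, -0.475250), (du/dtau, dv/dtau) = (-0.561563, 0.988918); Gamma_uuu = 0.000000, Gamma_uuv = 0.000000, Gamma_uvv = 2.514063, Gamma_vuu = 0.000000, Gamma_vuv = -0.397763, Gamma_vvv = 0.000000; k3 = (-0.561563, 0.988918, -2.458649, -0.441786)
  k4: at (u, v) = (0.471922, -0.450554), (du/dtau, dv/dtau) = (-0.622932, 0.977911); Gamma_uuu = 0.000000, Gamma_uuv = 0.000000, Gamma_uvv = 2.528078, Gamma_vuu = 0.000000, Gamma_vuv = -0.395557, Gamma_vvv = 0.000000; k4 = (-0.622932, 0.977911, -2.417625, -0.481925)
  Y <- Y + (h/6)(k1 + 2k2 + 2k3 + k4): u = 0.4719, v = -0.4505, du/dtau = -0.6230, dv/dtau = 0.9779
step 2:
  k1: at (u, v) = (0.471908, -0.450535), (du/dtau, dv/dtau) = (-0.622999, 0.977899); Gamma_uuu = 0.000000, Gamma_uuv = 0.000000, Gamma_uvv = 2.528092, Gamma_vuu = 0.000000, Gamma_vuv = -0.395555, Gamma_vvv = 0.000000; k1 = (-0.622999, 0.977899, -2.417583, -0.481969)
  k2: at (u, v) = (0.456333, -0.426088), (du/dtau, dv/dtau) = (-0.683439, 0.965850); Gamma_uuu = 0.000000, Gamma_uuv = 0.000000, Gamma_uvv = 2.543667, Gamma_vuu = 0.000000, Gamma_vuv = -0.393133, Gamma_vvv = 0.000000; k2 = (-0.683439, 0.965850, -2.372902, -0.519014)
  k3: at (u, v) = (0.454822, -0.426389), (du/dtau, dv/dtau) = (-0.682322, 0.964924); Gamma_uuu = 0.000000, Gamma_uuv = 0.000000, Gamma_uvv = 2.545178, Gamma_vuu = 0.000000, Gamma_vuv = -0.392900, Gamma_vvv = 0.000000; k3 = (-0.682322, 0.964924, -2.369761, -0.517362)
  k4: at (u, v) = (0.437792, -0.402289), (du/dtau, dv/dtau) = (-0.741487, 0.952031); Gamma_uuu = 0.000000, Gamma_uuv = 0.000000, Gamma_uvv = 2.562208, Gamma_vuu = 0.000000, Gamma_vuv = -0.390288, Gamma_vvv = 0.000000; k4 = (-0.741487, 0.952031, -2.322293, -0.551024)
  Y <- Y + (h/6)(k1 + 2k2 + 2k3 + k4): u = 0.4378, v = -0.4023, du/dtau = -0.7415, dv/dtau = 0.9520

Answer: u = 0.4378, v = -0.4023, du/dtau = -0.7415, dv/dtau = 0.9520


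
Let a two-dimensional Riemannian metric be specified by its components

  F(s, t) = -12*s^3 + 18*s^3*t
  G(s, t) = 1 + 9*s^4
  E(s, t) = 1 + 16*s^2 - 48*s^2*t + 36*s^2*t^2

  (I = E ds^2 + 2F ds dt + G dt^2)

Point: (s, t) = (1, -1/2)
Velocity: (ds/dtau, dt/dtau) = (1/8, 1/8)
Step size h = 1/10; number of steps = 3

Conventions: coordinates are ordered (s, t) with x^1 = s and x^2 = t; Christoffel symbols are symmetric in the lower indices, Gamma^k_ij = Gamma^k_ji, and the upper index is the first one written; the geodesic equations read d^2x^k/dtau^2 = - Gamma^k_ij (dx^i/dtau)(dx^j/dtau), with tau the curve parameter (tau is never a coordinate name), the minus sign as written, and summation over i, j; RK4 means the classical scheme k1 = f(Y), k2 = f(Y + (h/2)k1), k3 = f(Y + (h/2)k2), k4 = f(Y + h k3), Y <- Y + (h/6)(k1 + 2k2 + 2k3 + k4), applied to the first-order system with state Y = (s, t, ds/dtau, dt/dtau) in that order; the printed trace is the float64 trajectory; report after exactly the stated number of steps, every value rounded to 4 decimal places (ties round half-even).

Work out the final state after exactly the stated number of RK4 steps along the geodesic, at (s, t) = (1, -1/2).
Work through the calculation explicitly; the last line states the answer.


f(Y) = (ds/dtau, dt/dtau, -Gamma^s_ij Y'^i Y'^j, -Gamma^t_ij Y'^i Y'^j) with the Gammas evaluated at the stage position; h = 0.100000; intermediate values shown to 6 dp
step 0: s = 1.0000, t = -0.5000, ds/dtau = 0.1250, dt/dtau = 0.1250
step 1:
  k1: at (s, t) = (1.000000, -0.500000), (ds/dtau, dt/dtau) = (0.125000, 0.125000); Gamma_sss = 0.830508, Gamma_sst = -0.711864, Gamma_stt = 0.000000, Gamma_tss = -0.355932, Gamma_tst = 0.305085, Gamma_ttt = 0.000000; k1 = (0.125000, 0.125000, 0.009269, -0.003972)
  k2: at (s, t) = (1.006250, -0.493750), (ds/dtau, dt/dtau) = (0.125463, 0.124801); Gamma_sss = 0.822429, Gamma_sst = -0.713165, Gamma_stt = 0.000000, Gamma_tss = -0.356583, Gamma_tst = 0.309209, Gamma_ttt = 0.000000; k2 = (0.125463, 0.124801, 0.009388, -0.004070)
  k3: at (s, t) = (1.006273, -0.493760), (ds/dtau, dt/dtau) = (0.125469, 0.124796); Gamma_sss = 0.822407, Gamma_sst = -0.713157, Gamma_stt = 0.000000, Gamma_tss = -0.356578, Gamma_tst = 0.309210, Gamma_ttt = 0.000000; k3 = (0.125469, 0.124796, 0.009387, -0.004070)
  k4: at (s, t) = (1.012547, -0.487520), (ds/dtau, dt/dtau) = (0.125939, 0.124593); Gamma_sss = 0.814359, Gamma_sst = -0.714422, Gamma_stt = 0.000000, Gamma_tss = -0.357211, Gamma_tst = 0.313375, Gamma_ttt = 0.000000; k4 = (0.125939, 0.124593, 0.009504, -0.004169)
  Y <- Y + (h/6)(k1 + 2k2 + 2k3 + k4): s = 1.0125, t = -0.4875, ds/dtau = 0.1259, dt/dtau = 0.1246
step 2:
  k1: at (s, t) = (1.012547, -0.487520), (ds/dtau, dt/dtau) = (0.125939, 0.124593); Gamma_sss = 0.814359, Gamma_sst = -0.714422, Gamma_stt = 0.000000, Gamma_tss = -0.357211, Gamma_tst = 0.313375, Gamma_ttt = 0.000000; k1 = (0.125939, 0.124593, 0.009504, -0.004169)
  k2: at (s, t) = (1.018844, -0.481291), (ds/dtau, dt/dtau) = (0.126414, 0.124385); Gamma_sss = 0.806341, Gamma_sst = -0.715650, Gamma_stt = 0.000000, Gamma_tss = -0.357825, Gamma_tst = 0.317580, Gamma_ttt = 0.000000; k2 = (0.126414, 0.124385, 0.009620, -0.004269)
  k3: at (s, t) = (1.018867, -0.481301), (ds/dtau, dt/dtau) = (0.126420, 0.124380); Gamma_sss = 0.806320, Gamma_sst = -0.715641, Gamma_stt = 0.000000, Gamma_tss = -0.357821, Gamma_tst = 0.317580, Gamma_ttt = 0.000000; k3 = (0.126420, 0.124380, 0.009619, -0.004269)
  k4: at (s, t) = (1.025189, -0.475082), (ds/dtau, dt/dtau) = (0.126901, 0.124166); Gamma_sss = 0.798332, Gamma_sst = -0.716831, Gamma_stt = 0.000000, Gamma_tss = -0.358415, Gamma_tst = 0.321825, Gamma_ttt = 0.000000; k4 = (0.126901, 0.124166, 0.009734, -0.004370)
  Y <- Y + (h/6)(k1 + 2k2 + 2k3 + k4): s = 1.0252, t = -0.4751, ds/dtau = 0.1269, dt/dtau = 0.1242
step 3:
  k1: at (s, t) = (1.025189, -0.475082), (ds/dtau, dt/dtau) = (0.126901, 0.124166); Gamma_sss = 0.798332, Gamma_sst = -0.716831, Gamma_stt = 0.000000, Gamma_tss = -0.358415, Gamma_tst = 0.321825, Gamma_ttt = 0.000000; k1 = (0.126901, 0.124166, 0.009734, -0.004370)
  k2: at (s, t) = (1.031534, -0.468874), (ds/dtau, dt/dtau) = (0.127387, 0.123948); Gamma_sss = 0.790374, Gamma_sst = -0.717982, Gamma_stt = 0.000000, Gamma_tss = -0.358991, Gamma_tst = 0.326110, Gamma_ttt = 0.000000; k2 = (0.127387, 0.123948, 0.009847, -0.004473)
  k3: at (s, t) = (1.031558, -0.468885), (ds/dtau, dt/dtau) = (0.127393, 0.123942); Gamma_sss = 0.790353, Gamma_sst = -0.717972, Gamma_stt = 0.000000, Gamma_tss = -0.358986, Gamma_tst = 0.326110, Gamma_ttt = 0.000000; k3 = (0.127393, 0.123942, 0.009846, -0.004472)
  k4: at (s, t) = (1.037928, -0.462688), (ds/dtau, dt/dtau) = (0.127885, 0.123719); Gamma_sss = 0.782423, Gamma_sst = -0.719082, Gamma_stt = 0.000000, Gamma_tss = -0.359541, Gamma_tst = 0.330435, Gamma_ttt = 0.000000; k4 = (0.127885, 0.123719, 0.009958, -0.004576)
  Y <- Y + (h/6)(k1 + 2k2 + 2k3 + k4): s = 1.0379, t = -0.4627, ds/dtau = 0.1279, dt/dtau = 0.1237

Answer: s = 1.0379, t = -0.4627, ds/dtau = 0.1279, dt/dtau = 0.1237


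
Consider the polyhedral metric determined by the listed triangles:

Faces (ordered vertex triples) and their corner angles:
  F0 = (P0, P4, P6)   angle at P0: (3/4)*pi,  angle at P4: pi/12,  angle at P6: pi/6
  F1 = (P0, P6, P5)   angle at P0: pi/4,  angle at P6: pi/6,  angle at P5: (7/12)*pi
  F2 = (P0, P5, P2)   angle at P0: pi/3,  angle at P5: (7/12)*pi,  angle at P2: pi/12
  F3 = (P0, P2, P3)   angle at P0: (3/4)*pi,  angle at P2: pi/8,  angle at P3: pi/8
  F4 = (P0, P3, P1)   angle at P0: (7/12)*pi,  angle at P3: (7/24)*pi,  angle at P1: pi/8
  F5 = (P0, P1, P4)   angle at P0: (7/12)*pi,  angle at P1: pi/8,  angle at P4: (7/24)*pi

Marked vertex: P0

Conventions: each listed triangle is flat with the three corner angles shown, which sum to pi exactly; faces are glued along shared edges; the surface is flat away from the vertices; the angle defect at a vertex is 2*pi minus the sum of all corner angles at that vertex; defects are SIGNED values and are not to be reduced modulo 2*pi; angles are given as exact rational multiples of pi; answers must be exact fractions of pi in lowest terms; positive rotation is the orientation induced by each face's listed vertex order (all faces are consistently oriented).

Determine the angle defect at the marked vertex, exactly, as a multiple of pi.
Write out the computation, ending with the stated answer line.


Sum of corner angles at P0: (13/4)*pi
defect = 2*pi - (13/4)*pi

Answer: defect(P0) = (-5/4)*pi
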